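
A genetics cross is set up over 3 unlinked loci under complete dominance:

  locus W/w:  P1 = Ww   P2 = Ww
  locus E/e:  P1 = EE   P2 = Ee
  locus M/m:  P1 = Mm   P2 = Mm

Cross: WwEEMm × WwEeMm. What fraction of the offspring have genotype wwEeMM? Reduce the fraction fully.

WwEEMm gametes: WEM×2, WEm×2, wEM×2, wEm×2
WwEeMm gametes: WEM×1, WEm×1, WeM×1, Wem×1, wEM×1, wEm×1, weM×1, wem×1
WwEEMm×WwEeMm grid (8·8=64): WWEEMM=2 WWEEMm=4 WWEEmm=2 WWEeMM=2 WWEeMm=4 WWEemm=2 WwEEMM=4 WwEEMm=8 WwEEmm=4 WwEeMM=4 WwEeMm=8 WwEemm=4 wwEEMM=2 wwEEMm=4 wwEEmm=2 wwEeMM=2 wwEeMm=4 wwEemm=2
wwEeMM hits 2/64; gcd=2; 2÷2/64÷2 = 1/32

P(wwEeMM) = 1/32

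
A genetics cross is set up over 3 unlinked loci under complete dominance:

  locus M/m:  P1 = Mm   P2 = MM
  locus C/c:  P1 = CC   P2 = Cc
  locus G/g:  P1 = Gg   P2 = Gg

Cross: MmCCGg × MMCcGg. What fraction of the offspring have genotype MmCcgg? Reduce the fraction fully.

P(MmCcgg) = 1/16

MmCCGg gametes: MCG×2, MCg×2, mCG×2, mCg×2
MMCcGg gametes: MCG×2, MCg×2, McG×2, Mcg×2
MmCCGg×MMCcGg grid (8·8=64): MMCCGG=4 MMCCGg=8 MMCCgg=4 MMCcGG=4 MMCcGg=8 MMCcgg=4 MmCCGG=4 MmCCGg=8 MmCCgg=4 MmCcGG=4 MmCcGg=8 MmCcgg=4
MmCcgg hits 4/64; gcd=4; 4÷4/64÷4 = 1/16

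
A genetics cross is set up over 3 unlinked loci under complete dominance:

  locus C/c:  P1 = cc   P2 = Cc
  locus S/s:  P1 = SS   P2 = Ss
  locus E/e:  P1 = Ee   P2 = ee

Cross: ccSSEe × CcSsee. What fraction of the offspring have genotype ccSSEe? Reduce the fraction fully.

ccSSEe gametes: cSE×4, cSe×4
CcSsee gametes: CSe×2, Cse×2, cSe×2, cse×2
ccSSEe×CcSsee grid (8·8=64): CcSSEe=8 CcSSee=8 CcSsEe=8 CcSsee=8 ccSSEe=8 ccSSee=8 ccSsEe=8 ccSsee=8
ccSSEe hits 8/64; gcd=8; 8÷8/64÷8 = 1/8

P(ccSSEe) = 1/8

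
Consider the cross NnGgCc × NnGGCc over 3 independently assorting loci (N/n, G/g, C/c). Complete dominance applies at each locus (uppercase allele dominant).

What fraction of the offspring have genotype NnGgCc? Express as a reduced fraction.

P(NnGgCc) = 1/8

NnGgCc gametes: NGC×1, NGc×1, NgC×1, Ngc×1, nGC×1, nGc×1, ngC×1, ngc×1
NnGGCc gametes: NGC×2, NGc×2, nGC×2, nGc×2
NnGgCc×NnGGCc grid (8·8=64): NNGGCC=2 NNGGCc=4 NNGGcc=2 NNGgCC=2 NNGgCc=4 NNGgcc=2 NnGGCC=4 NnGGCc=8 NnGGcc=4 NnGgCC=4 NnGgCc=8 NnGgcc=4 nnGGCC=2 nnGGCc=4 nnGGcc=2 nnGgCC=2 nnGgCc=4 nnGgcc=2
NnGgCc hits 8/64; gcd=8; 8÷8/64÷8 = 1/8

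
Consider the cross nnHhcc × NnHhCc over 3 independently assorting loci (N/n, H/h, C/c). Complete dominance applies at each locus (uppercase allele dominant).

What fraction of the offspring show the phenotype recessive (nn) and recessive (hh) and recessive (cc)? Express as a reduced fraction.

P(nn hh cc) = 1/16

nnHhcc gametes: nHc×4, nhc×4
NnHhCc gametes: NHC×1, NHc×1, NhC×1, Nhc×1, nHC×1, nHc×1, nhC×1, nhc×1
nnHhcc×NnHhCc grid (8·8=64): NnHHCc=4 NnHHcc=4 NnHhCc=8 NnHhcc=8 NnhhCc=4 Nnhhcc=4 nnHHCc=4 nnHHcc=4 nnHhCc=8 nnHhcc=8 nnhhCc=4 nnhhcc=4
nn hh cc hits 4/64; gcd=4; 4÷4/64÷4 = 1/16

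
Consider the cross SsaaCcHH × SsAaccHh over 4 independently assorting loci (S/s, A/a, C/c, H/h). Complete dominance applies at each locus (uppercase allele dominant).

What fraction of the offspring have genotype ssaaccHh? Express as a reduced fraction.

P(ssaaccHh) = 1/32

SsaaCcHH gametes: SaCH×4, SacH×4, saCH×4, sacH×4
SsAaccHh gametes: SAcH×2, SAch×2, SacH×2, Sach×2, sAcH×2, sAch×2, sacH×2, sach×2
SsaaCcHH×SsAaccHh grid (16·16=256): SSAaCcHH=8 SSAaCcHh=8 SSAaccHH=8 SSAaccHh=8 SSaaCcHH=8 SSaaCcHh=8 SSaaccHH=8 SSaaccHh=8 SsAaCcHH=16 SsAaCcHh=16 SsAaccHH=16 SsAaccHh=16 SsaaCcHH=16 SsaaCcHh=16 SsaaccHH=16 SsaaccHh=16 ssAaCcHH=8 ssAaCcHh=8 ssAaccHH=8 ssAaccHh=8 ssaaCcHH=8 ssaaCcHh=8 ssaaccHH=8 ssaaccHh=8
ssaaccHh hits 8/256; gcd=8; 8÷8/256÷8 = 1/32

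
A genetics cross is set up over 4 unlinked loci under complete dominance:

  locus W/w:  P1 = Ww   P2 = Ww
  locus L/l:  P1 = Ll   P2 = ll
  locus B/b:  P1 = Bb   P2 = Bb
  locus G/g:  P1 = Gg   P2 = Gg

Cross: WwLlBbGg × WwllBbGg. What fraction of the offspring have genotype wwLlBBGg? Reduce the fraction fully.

WwLlBbGg gametes: WLBG×1, WLBg×1, WLbG×1, WLbg×1, WlBG×1, WlBg×1, WlbG×1, Wlbg×1, wLBG×1, wLBg×1, wLbG×1, wLbg×1, wlBG×1, wlBg×1, wlbG×1, wlbg×1
WwllBbGg gametes: WlBG×2, WlBg×2, WlbG×2, Wlbg×2, wlBG×2, wlBg×2, wlbG×2, wlbg×2
WwLlBbGg×WwllBbGg grid (16·16=256): WWLlBBGG=2 WWLlBBGg=4 WWLlBBgg=2 WWLlBbGG=4 WWLlBbGg=8 WWLlBbgg=4 WWLlbbGG=2 WWLlbbGg=4 WWLlbbgg=2 WWllBBGG=2 WWllBBGg=4 WWllBBgg=2 WWllBbGG=4 WWllBbGg=8 WWllBbgg=4 WWllbbGG=2 WWllbbGg=4 WWllbbgg=2 WwLlBBGG=4 WwLlBBGg=8 WwLlBBgg=4 WwLlBbGG=8 WwLlBbGg=16 WwLlBbgg=8 WwLlbbGG=4 WwLlbbGg=8 WwLlbbgg=4 WwllBBGG=4 WwllBBGg=8 WwllBBgg=4 WwllBbGG=8 WwllBbGg=16 WwllBbgg=8 WwllbbGG=4 WwllbbGg=8 Wwllbbgg=4 wwLlBBGG=2 wwLlBBGg=4 wwLlBBgg=2 wwLlBbGG=4 wwLlBbGg=8 wwLlBbgg=4 wwLlbbGG=2 wwLlbbGg=4 wwLlbbgg=2 wwllBBGG=2 wwllBBGg=4 wwllBBgg=2 wwllBbGG=4 wwllBbGg=8 wwllBbgg=4 wwllbbGG=2 wwllbbGg=4 wwllbbgg=2
wwLlBBGg hits 4/256; gcd=4; 4÷4/256÷4 = 1/64

P(wwLlBBGg) = 1/64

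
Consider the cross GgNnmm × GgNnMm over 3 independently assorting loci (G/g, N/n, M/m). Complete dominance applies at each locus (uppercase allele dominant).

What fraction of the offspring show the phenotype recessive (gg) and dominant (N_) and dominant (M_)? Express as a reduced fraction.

P(gg N_ M_) = 3/32

GgNnmm gametes: GNm×2, Gnm×2, gNm×2, gnm×2
GgNnMm gametes: GNM×1, GNm×1, GnM×1, Gnm×1, gNM×1, gNm×1, gnM×1, gnm×1
GgNnmm×GgNnMm grid (8·8=64): GGNNMm=2 GGNNmm=2 GGNnMm=4 GGNnmm=4 GGnnMm=2 GGnnmm=2 GgNNMm=4 GgNNmm=4 GgNnMm=8 GgNnmm=8 GgnnMm=4 Ggnnmm=4 ggNNMm=2 ggNNmm=2 ggNnMm=4 ggNnmm=4 ggnnMm=2 ggnnmm=2
gg N_ M_ hits 6/64; gcd=2; 6÷2/64÷2 = 3/32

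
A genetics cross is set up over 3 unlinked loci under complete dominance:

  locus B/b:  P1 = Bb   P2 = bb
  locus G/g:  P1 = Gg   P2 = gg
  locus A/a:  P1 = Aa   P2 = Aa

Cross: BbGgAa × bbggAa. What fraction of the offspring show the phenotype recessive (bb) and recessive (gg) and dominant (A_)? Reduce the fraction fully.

BbGgAa gametes: BGA×1, BGa×1, BgA×1, Bga×1, bGA×1, bGa×1, bgA×1, bga×1
bbggAa gametes: bgA×4, bga×4
BbGgAa×bbggAa grid (8·8=64): BbGgAA=4 BbGgAa=8 BbGgaa=4 BbggAA=4 BbggAa=8 Bbggaa=4 bbGgAA=4 bbGgAa=8 bbGgaa=4 bbggAA=4 bbggAa=8 bbggaa=4
bb gg A_ hits 12/64; gcd=4; 12÷4/64÷4 = 3/16

P(bb gg A_) = 3/16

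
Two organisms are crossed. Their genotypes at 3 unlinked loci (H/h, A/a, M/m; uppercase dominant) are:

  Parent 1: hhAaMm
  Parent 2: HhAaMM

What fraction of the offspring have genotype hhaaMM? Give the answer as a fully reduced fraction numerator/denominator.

hhAaMm gametes: hAM×2, hAm×2, haM×2, ham×2
HhAaMM gametes: HAM×2, HaM×2, hAM×2, haM×2
hhAaMm×HhAaMM grid (8·8=64): HhAAMM=4 HhAAMm=4 HhAaMM=8 HhAaMm=8 HhaaMM=4 HhaaMm=4 hhAAMM=4 hhAAMm=4 hhAaMM=8 hhAaMm=8 hhaaMM=4 hhaaMm=4
hhaaMM hits 4/64; gcd=4; 4÷4/64÷4 = 1/16

P(hhaaMM) = 1/16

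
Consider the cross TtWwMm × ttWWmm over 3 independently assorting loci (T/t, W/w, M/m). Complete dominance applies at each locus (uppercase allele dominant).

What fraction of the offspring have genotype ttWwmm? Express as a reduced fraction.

P(ttWwmm) = 1/8

TtWwMm gametes: TWM×1, TWm×1, TwM×1, Twm×1, tWM×1, tWm×1, twM×1, twm×1
ttWWmm gametes: tWm×8
TtWwMm×ttWWmm grid (8·8=64): TtWWMm=8 TtWWmm=8 TtWwMm=8 TtWwmm=8 ttWWMm=8 ttWWmm=8 ttWwMm=8 ttWwmm=8
ttWwmm hits 8/64; gcd=8; 8÷8/64÷8 = 1/8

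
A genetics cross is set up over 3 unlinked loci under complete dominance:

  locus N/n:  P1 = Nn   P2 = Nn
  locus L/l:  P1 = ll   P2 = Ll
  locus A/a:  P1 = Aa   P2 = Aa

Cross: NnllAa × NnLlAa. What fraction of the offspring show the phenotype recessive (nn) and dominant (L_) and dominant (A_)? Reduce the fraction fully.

P(nn L_ A_) = 3/32

NnllAa gametes: NlA×2, Nla×2, nlA×2, nla×2
NnLlAa gametes: NLA×1, NLa×1, NlA×1, Nla×1, nLA×1, nLa×1, nlA×1, nla×1
NnllAa×NnLlAa grid (8·8=64): NNLlAA=2 NNLlAa=4 NNLlaa=2 NNllAA=2 NNllAa=4 NNllaa=2 NnLlAA=4 NnLlAa=8 NnLlaa=4 NnllAA=4 NnllAa=8 Nnllaa=4 nnLlAA=2 nnLlAa=4 nnLlaa=2 nnllAA=2 nnllAa=4 nnllaa=2
nn L_ A_ hits 6/64; gcd=2; 6÷2/64÷2 = 3/32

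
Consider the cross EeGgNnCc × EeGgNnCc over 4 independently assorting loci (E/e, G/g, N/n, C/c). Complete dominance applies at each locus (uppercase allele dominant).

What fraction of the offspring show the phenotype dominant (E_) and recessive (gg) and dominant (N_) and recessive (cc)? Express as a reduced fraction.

EeGgNnCc gametes: EGNC×1, EGNc×1, EGnC×1, EGnc×1, EgNC×1, EgNc×1, EgnC×1, Egnc×1, eGNC×1, eGNc×1, eGnC×1, eGnc×1, egNC×1, egNc×1, egnC×1, egnc×1
EeGgNnCc gametes: EGNC×1, EGNc×1, EGnC×1, EGnc×1, EgNC×1, EgNc×1, EgnC×1, Egnc×1, eGNC×1, eGNc×1, eGnC×1, eGnc×1, egNC×1, egNc×1, egnC×1, egnc×1
EeGgNnCc×EeGgNnCc grid (16·16=256): EEGGNNCC=1 EEGGNNCc=2 EEGGNNcc=1 EEGGNnCC=2 EEGGNnCc=4 EEGGNncc=2 EEGGnnCC=1 EEGGnnCc=2 EEGGnncc=1 EEGgNNCC=2 EEGgNNCc=4 EEGgNNcc=2 EEGgNnCC=4 EEGgNnCc=8 EEGgNncc=4 EEGgnnCC=2 EEGgnnCc=4 EEGgnncc=2 EEggNNCC=1 EEggNNCc=2 EEggNNcc=1 EEggNnCC=2 EEggNnCc=4 EEggNncc=2 EEggnnCC=1 EEggnnCc=2 EEggnncc=1 EeGGNNCC=2 EeGGNNCc=4 EeGGNNcc=2 EeGGNnCC=4 EeGGNnCc=8 EeGGNncc=4 EeGGnnCC=2 EeGGnnCc=4 EeGGnncc=2 EeGgNNCC=4 EeGgNNCc=8 EeGgNNcc=4 EeGgNnCC=8 EeGgNnCc=16 EeGgNncc=8 EeGgnnCC=4 EeGgnnCc=8 EeGgnncc=4 EeggNNCC=2 EeggNNCc=4 EeggNNcc=2 EeggNnCC=4 EeggNnCc=8 EeggNncc=4 EeggnnCC=2 EeggnnCc=4 Eeggnncc=2 eeGGNNCC=1 eeGGNNCc=2 eeGGNNcc=1 eeGGNnCC=2 eeGGNnCc=4 eeGGNncc=2 eeGGnnCC=1 eeGGnnCc=2 eeGGnncc=1 eeGgNNCC=2 eeGgNNCc=4 eeGgNNcc=2 eeGgNnCC=4 eeGgNnCc=8 eeGgNncc=4 eeGgnnCC=2 eeGgnnCc=4 eeGgnncc=2 eeggNNCC=1 eeggNNCc=2 eeggNNcc=1 eeggNnCC=2 eeggNnCc=4 eeggNncc=2 eeggnnCC=1 eeggnnCc=2 eeggnncc=1
E_ gg N_ cc hits 9/256; gcd=1; 9÷1/256÷1 = 9/256

P(E_ gg N_ cc) = 9/256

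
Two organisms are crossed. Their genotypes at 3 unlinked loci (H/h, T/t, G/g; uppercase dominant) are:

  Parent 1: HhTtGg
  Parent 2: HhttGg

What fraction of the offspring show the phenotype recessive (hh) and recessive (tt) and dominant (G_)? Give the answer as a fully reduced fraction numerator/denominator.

HhTtGg gametes: HTG×1, HTg×1, HtG×1, Htg×1, hTG×1, hTg×1, htG×1, htg×1
HhttGg gametes: HtG×2, Htg×2, htG×2, htg×2
HhTtGg×HhttGg grid (8·8=64): HHTtGG=2 HHTtGg=4 HHTtgg=2 HHttGG=2 HHttGg=4 HHttgg=2 HhTtGG=4 HhTtGg=8 HhTtgg=4 HhttGG=4 HhttGg=8 Hhttgg=4 hhTtGG=2 hhTtGg=4 hhTtgg=2 hhttGG=2 hhttGg=4 hhttgg=2
hh tt G_ hits 6/64; gcd=2; 6÷2/64÷2 = 3/32

P(hh tt G_) = 3/32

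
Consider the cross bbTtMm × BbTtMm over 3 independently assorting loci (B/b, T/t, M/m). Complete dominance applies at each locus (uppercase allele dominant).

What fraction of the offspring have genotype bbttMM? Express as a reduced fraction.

P(bbttMM) = 1/32

bbTtMm gametes: bTM×2, bTm×2, btM×2, btm×2
BbTtMm gametes: BTM×1, BTm×1, BtM×1, Btm×1, bTM×1, bTm×1, btM×1, btm×1
bbTtMm×BbTtMm grid (8·8=64): BbTTMM=2 BbTTMm=4 BbTTmm=2 BbTtMM=4 BbTtMm=8 BbTtmm=4 BbttMM=2 BbttMm=4 Bbttmm=2 bbTTMM=2 bbTTMm=4 bbTTmm=2 bbTtMM=4 bbTtMm=8 bbTtmm=4 bbttMM=2 bbttMm=4 bbttmm=2
bbttMM hits 2/64; gcd=2; 2÷2/64÷2 = 1/32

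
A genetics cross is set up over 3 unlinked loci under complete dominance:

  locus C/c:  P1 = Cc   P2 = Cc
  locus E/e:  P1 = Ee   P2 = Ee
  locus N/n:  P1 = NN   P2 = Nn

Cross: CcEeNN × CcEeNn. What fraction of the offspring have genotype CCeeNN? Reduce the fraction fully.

P(CCeeNN) = 1/32

CcEeNN gametes: CEN×2, CeN×2, cEN×2, ceN×2
CcEeNn gametes: CEN×1, CEn×1, CeN×1, Cen×1, cEN×1, cEn×1, ceN×1, cen×1
CcEeNN×CcEeNn grid (8·8=64): CCEENN=2 CCEENn=2 CCEeNN=4 CCEeNn=4 CCeeNN=2 CCeeNn=2 CcEENN=4 CcEENn=4 CcEeNN=8 CcEeNn=8 CceeNN=4 CceeNn=4 ccEENN=2 ccEENn=2 ccEeNN=4 ccEeNn=4 cceeNN=2 cceeNn=2
CCeeNN hits 2/64; gcd=2; 2÷2/64÷2 = 1/32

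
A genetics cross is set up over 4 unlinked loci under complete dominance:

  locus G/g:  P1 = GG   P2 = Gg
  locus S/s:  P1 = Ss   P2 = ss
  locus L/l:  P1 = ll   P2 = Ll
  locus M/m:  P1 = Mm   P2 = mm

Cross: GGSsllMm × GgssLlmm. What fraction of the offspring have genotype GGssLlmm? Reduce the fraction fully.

P(GGssLlmm) = 1/16

GGSsllMm gametes: GSlM×4, GSlm×4, GslM×4, Gslm×4
GgssLlmm gametes: GsLm×4, Gslm×4, gsLm×4, gslm×4
GGSsllMm×GgssLlmm grid (16·16=256): GGSsLlMm=16 GGSsLlmm=16 GGSsllMm=16 GGSsllmm=16 GGssLlMm=16 GGssLlmm=16 GGssllMm=16 GGssllmm=16 GgSsLlMm=16 GgSsLlmm=16 GgSsllMm=16 GgSsllmm=16 GgssLlMm=16 GgssLlmm=16 GgssllMm=16 Ggssllmm=16
GGssLlmm hits 16/256; gcd=16; 16÷16/256÷16 = 1/16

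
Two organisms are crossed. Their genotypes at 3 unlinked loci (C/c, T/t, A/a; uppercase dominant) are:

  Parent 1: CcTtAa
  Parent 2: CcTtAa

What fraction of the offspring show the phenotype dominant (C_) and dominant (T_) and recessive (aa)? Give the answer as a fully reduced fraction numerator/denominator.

P(C_ T_ aa) = 9/64

CcTtAa gametes: CTA×1, CTa×1, CtA×1, Cta×1, cTA×1, cTa×1, ctA×1, cta×1
CcTtAa gametes: CTA×1, CTa×1, CtA×1, Cta×1, cTA×1, cTa×1, ctA×1, cta×1
CcTtAa×CcTtAa grid (8·8=64): CCTTAA=1 CCTTAa=2 CCTTaa=1 CCTtAA=2 CCTtAa=4 CCTtaa=2 CCttAA=1 CCttAa=2 CCttaa=1 CcTTAA=2 CcTTAa=4 CcTTaa=2 CcTtAA=4 CcTtAa=8 CcTtaa=4 CcttAA=2 CcttAa=4 Ccttaa=2 ccTTAA=1 ccTTAa=2 ccTTaa=1 ccTtAA=2 ccTtAa=4 ccTtaa=2 ccttAA=1 ccttAa=2 ccttaa=1
C_ T_ aa hits 9/64; gcd=1; 9÷1/64÷1 = 9/64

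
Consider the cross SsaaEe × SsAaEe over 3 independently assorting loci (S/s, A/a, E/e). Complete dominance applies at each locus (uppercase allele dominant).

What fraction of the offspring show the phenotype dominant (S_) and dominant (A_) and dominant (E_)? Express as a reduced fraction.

P(S_ A_ E_) = 9/32

SsaaEe gametes: SaE×2, Sae×2, saE×2, sae×2
SsAaEe gametes: SAE×1, SAe×1, SaE×1, Sae×1, sAE×1, sAe×1, saE×1, sae×1
SsaaEe×SsAaEe grid (8·8=64): SSAaEE=2 SSAaEe=4 SSAaee=2 SSaaEE=2 SSaaEe=4 SSaaee=2 SsAaEE=4 SsAaEe=8 SsAaee=4 SsaaEE=4 SsaaEe=8 Ssaaee=4 ssAaEE=2 ssAaEe=4 ssAaee=2 ssaaEE=2 ssaaEe=4 ssaaee=2
S_ A_ E_ hits 18/64; gcd=2; 18÷2/64÷2 = 9/32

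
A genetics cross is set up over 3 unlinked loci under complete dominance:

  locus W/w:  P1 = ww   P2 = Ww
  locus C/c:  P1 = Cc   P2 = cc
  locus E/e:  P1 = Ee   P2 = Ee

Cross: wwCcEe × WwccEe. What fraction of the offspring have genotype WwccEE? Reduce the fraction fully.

wwCcEe gametes: wCE×2, wCe×2, wcE×2, wce×2
WwccEe gametes: WcE×2, Wce×2, wcE×2, wce×2
wwCcEe×WwccEe grid (8·8=64): WwCcEE=4 WwCcEe=8 WwCcee=4 WwccEE=4 WwccEe=8 Wwccee=4 wwCcEE=4 wwCcEe=8 wwCcee=4 wwccEE=4 wwccEe=8 wwccee=4
WwccEE hits 4/64; gcd=4; 4÷4/64÷4 = 1/16

P(WwccEE) = 1/16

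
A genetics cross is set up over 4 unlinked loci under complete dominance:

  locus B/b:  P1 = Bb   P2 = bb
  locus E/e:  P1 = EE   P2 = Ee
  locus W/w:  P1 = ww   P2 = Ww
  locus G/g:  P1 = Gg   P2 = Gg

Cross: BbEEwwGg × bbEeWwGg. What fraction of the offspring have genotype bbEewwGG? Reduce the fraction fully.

P(bbEewwGG) = 1/32

BbEEwwGg gametes: BEwG×4, BEwg×4, bEwG×4, bEwg×4
bbEeWwGg gametes: bEWG×2, bEWg×2, bEwG×2, bEwg×2, beWG×2, beWg×2, bewG×2, bewg×2
BbEEwwGg×bbEeWwGg grid (16·16=256): BbEEWwGG=8 BbEEWwGg=16 BbEEWwgg=8 BbEEwwGG=8 BbEEwwGg=16 BbEEwwgg=8 BbEeWwGG=8 BbEeWwGg=16 BbEeWwgg=8 BbEewwGG=8 BbEewwGg=16 BbEewwgg=8 bbEEWwGG=8 bbEEWwGg=16 bbEEWwgg=8 bbEEwwGG=8 bbEEwwGg=16 bbEEwwgg=8 bbEeWwGG=8 bbEeWwGg=16 bbEeWwgg=8 bbEewwGG=8 bbEewwGg=16 bbEewwgg=8
bbEewwGG hits 8/256; gcd=8; 8÷8/256÷8 = 1/32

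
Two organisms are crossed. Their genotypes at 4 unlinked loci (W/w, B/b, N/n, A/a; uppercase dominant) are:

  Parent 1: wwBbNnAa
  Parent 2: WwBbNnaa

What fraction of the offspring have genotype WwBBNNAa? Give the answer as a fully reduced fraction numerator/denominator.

P(WwBBNNAa) = 1/64

wwBbNnAa gametes: wBNA×2, wBNa×2, wBnA×2, wBna×2, wbNA×2, wbNa×2, wbnA×2, wbna×2
WwBbNnaa gametes: WBNa×2, WBna×2, WbNa×2, Wbna×2, wBNa×2, wBna×2, wbNa×2, wbna×2
wwBbNnAa×WwBbNnaa grid (16·16=256): WwBBNNAa=4 WwBBNNaa=4 WwBBNnAa=8 WwBBNnaa=8 WwBBnnAa=4 WwBBnnaa=4 WwBbNNAa=8 WwBbNNaa=8 WwBbNnAa=16 WwBbNnaa=16 WwBbnnAa=8 WwBbnnaa=8 WwbbNNAa=4 WwbbNNaa=4 WwbbNnAa=8 WwbbNnaa=8 WwbbnnAa=4 Wwbbnnaa=4 wwBBNNAa=4 wwBBNNaa=4 wwBBNnAa=8 wwBBNnaa=8 wwBBnnAa=4 wwBBnnaa=4 wwBbNNAa=8 wwBbNNaa=8 wwBbNnAa=16 wwBbNnaa=16 wwBbnnAa=8 wwBbnnaa=8 wwbbNNAa=4 wwbbNNaa=4 wwbbNnAa=8 wwbbNnaa=8 wwbbnnAa=4 wwbbnnaa=4
WwBBNNAa hits 4/256; gcd=4; 4÷4/256÷4 = 1/64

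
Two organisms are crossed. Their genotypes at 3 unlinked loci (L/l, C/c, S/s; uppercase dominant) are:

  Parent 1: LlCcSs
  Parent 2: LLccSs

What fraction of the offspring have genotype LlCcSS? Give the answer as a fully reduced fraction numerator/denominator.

P(LlCcSS) = 1/16

LlCcSs gametes: LCS×1, LCs×1, LcS×1, Lcs×1, lCS×1, lCs×1, lcS×1, lcs×1
LLccSs gametes: LcS×4, Lcs×4
LlCcSs×LLccSs grid (8·8=64): LLCcSS=4 LLCcSs=8 LLCcss=4 LLccSS=4 LLccSs=8 LLccss=4 LlCcSS=4 LlCcSs=8 LlCcss=4 LlccSS=4 LlccSs=8 Llccss=4
LlCcSS hits 4/64; gcd=4; 4÷4/64÷4 = 1/16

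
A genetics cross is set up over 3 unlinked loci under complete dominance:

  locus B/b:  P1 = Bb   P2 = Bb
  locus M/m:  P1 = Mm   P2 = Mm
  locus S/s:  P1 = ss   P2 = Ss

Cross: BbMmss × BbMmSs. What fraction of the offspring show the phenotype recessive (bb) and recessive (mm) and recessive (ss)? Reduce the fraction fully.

BbMmss gametes: BMs×2, Bms×2, bMs×2, bms×2
BbMmSs gametes: BMS×1, BMs×1, BmS×1, Bms×1, bMS×1, bMs×1, bmS×1, bms×1
BbMmss×BbMmSs grid (8·8=64): BBMMSs=2 BBMMss=2 BBMmSs=4 BBMmss=4 BBmmSs=2 BBmmss=2 BbMMSs=4 BbMMss=4 BbMmSs=8 BbMmss=8 BbmmSs=4 Bbmmss=4 bbMMSs=2 bbMMss=2 bbMmSs=4 bbMmss=4 bbmmSs=2 bbmmss=2
bb mm ss hits 2/64; gcd=2; 2÷2/64÷2 = 1/32

P(bb mm ss) = 1/32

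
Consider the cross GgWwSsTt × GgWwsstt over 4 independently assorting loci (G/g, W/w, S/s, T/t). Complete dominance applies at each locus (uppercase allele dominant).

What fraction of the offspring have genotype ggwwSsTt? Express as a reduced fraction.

GgWwSsTt gametes: GWST×1, GWSt×1, GWsT×1, GWst×1, GwST×1, GwSt×1, GwsT×1, Gwst×1, gWST×1, gWSt×1, gWsT×1, gWst×1, gwST×1, gwSt×1, gwsT×1, gwst×1
GgWwsstt gametes: GWst×4, Gwst×4, gWst×4, gwst×4
GgWwSsTt×GgWwsstt grid (16·16=256): GGWWSsTt=4 GGWWSstt=4 GGWWssTt=4 GGWWsstt=4 GGWwSsTt=8 GGWwSstt=8 GGWwssTt=8 GGWwsstt=8 GGwwSsTt=4 GGwwSstt=4 GGwwssTt=4 GGwwsstt=4 GgWWSsTt=8 GgWWSstt=8 GgWWssTt=8 GgWWsstt=8 GgWwSsTt=16 GgWwSstt=16 GgWwssTt=16 GgWwsstt=16 GgwwSsTt=8 GgwwSstt=8 GgwwssTt=8 Ggwwsstt=8 ggWWSsTt=4 ggWWSstt=4 ggWWssTt=4 ggWWsstt=4 ggWwSsTt=8 ggWwSstt=8 ggWwssTt=8 ggWwsstt=8 ggwwSsTt=4 ggwwSstt=4 ggwwssTt=4 ggwwsstt=4
ggwwSsTt hits 4/256; gcd=4; 4÷4/256÷4 = 1/64

P(ggwwSsTt) = 1/64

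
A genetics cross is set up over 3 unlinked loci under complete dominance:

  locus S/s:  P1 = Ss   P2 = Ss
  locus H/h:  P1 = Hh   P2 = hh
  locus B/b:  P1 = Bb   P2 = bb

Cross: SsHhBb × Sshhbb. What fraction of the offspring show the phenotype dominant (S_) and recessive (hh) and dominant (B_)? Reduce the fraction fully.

P(S_ hh B_) = 3/16

SsHhBb gametes: SHB×1, SHb×1, ShB×1, Shb×1, sHB×1, sHb×1, shB×1, shb×1
Sshhbb gametes: Shb×4, shb×4
SsHhBb×Sshhbb grid (8·8=64): SSHhBb=4 SSHhbb=4 SShhBb=4 SShhbb=4 SsHhBb=8 SsHhbb=8 SshhBb=8 Sshhbb=8 ssHhBb=4 ssHhbb=4 sshhBb=4 sshhbb=4
S_ hh B_ hits 12/64; gcd=4; 12÷4/64÷4 = 3/16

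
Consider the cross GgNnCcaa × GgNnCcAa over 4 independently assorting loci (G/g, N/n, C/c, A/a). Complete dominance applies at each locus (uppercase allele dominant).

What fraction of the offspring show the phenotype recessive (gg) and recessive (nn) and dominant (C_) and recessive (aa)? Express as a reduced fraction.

P(gg nn C_ aa) = 3/128

GgNnCcaa gametes: GNCa×2, GNca×2, GnCa×2, Gnca×2, gNCa×2, gNca×2, gnCa×2, gnca×2
GgNnCcAa gametes: GNCA×1, GNCa×1, GNcA×1, GNca×1, GnCA×1, GnCa×1, GncA×1, Gnca×1, gNCA×1, gNCa×1, gNcA×1, gNca×1, gnCA×1, gnCa×1, gncA×1, gnca×1
GgNnCcaa×GgNnCcAa grid (16·16=256): GGNNCCAa=2 GGNNCCaa=2 GGNNCcAa=4 GGNNCcaa=4 GGNNccAa=2 GGNNccaa=2 GGNnCCAa=4 GGNnCCaa=4 GGNnCcAa=8 GGNnCcaa=8 GGNnccAa=4 GGNnccaa=4 GGnnCCAa=2 GGnnCCaa=2 GGnnCcAa=4 GGnnCcaa=4 GGnnccAa=2 GGnnccaa=2 GgNNCCAa=4 GgNNCCaa=4 GgNNCcAa=8 GgNNCcaa=8 GgNNccAa=4 GgNNccaa=4 GgNnCCAa=8 GgNnCCaa=8 GgNnCcAa=16 GgNnCcaa=16 GgNnccAa=8 GgNnccaa=8 GgnnCCAa=4 GgnnCCaa=4 GgnnCcAa=8 GgnnCcaa=8 GgnnccAa=4 Ggnnccaa=4 ggNNCCAa=2 ggNNCCaa=2 ggNNCcAa=4 ggNNCcaa=4 ggNNccAa=2 ggNNccaa=2 ggNnCCAa=4 ggNnCCaa=4 ggNnCcAa=8 ggNnCcaa=8 ggNnccAa=4 ggNnccaa=4 ggnnCCAa=2 ggnnCCaa=2 ggnnCcAa=4 ggnnCcaa=4 ggnnccAa=2 ggnnccaa=2
gg nn C_ aa hits 6/256; gcd=2; 6÷2/256÷2 = 3/128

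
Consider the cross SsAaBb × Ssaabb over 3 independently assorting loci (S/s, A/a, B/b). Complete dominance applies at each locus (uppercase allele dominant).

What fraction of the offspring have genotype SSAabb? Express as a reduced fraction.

SsAaBb gametes: SAB×1, SAb×1, SaB×1, Sab×1, sAB×1, sAb×1, saB×1, sab×1
Ssaabb gametes: Sab×4, sab×4
SsAaBb×Ssaabb grid (8·8=64): SSAaBb=4 SSAabb=4 SSaaBb=4 SSaabb=4 SsAaBb=8 SsAabb=8 SsaaBb=8 Ssaabb=8 ssAaBb=4 ssAabb=4 ssaaBb=4 ssaabb=4
SSAabb hits 4/64; gcd=4; 4÷4/64÷4 = 1/16

P(SSAabb) = 1/16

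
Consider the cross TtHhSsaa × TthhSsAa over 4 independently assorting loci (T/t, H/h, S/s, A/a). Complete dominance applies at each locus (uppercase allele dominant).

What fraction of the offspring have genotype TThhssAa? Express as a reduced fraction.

P(TThhssAa) = 1/64

TtHhSsaa gametes: THSa×2, THsa×2, ThSa×2, Thsa×2, tHSa×2, tHsa×2, thSa×2, thsa×2
TthhSsAa gametes: ThSA×2, ThSa×2, ThsA×2, Thsa×2, thSA×2, thSa×2, thsA×2, thsa×2
TtHhSsaa×TthhSsAa grid (16·16=256): TTHhSSAa=4 TTHhSSaa=4 TTHhSsAa=8 TTHhSsaa=8 TTHhssAa=4 TTHhssaa=4 TThhSSAa=4 TThhSSaa=4 TThhSsAa=8 TThhSsaa=8 TThhssAa=4 TThhssaa=4 TtHhSSAa=8 TtHhSSaa=8 TtHhSsAa=16 TtHhSsaa=16 TtHhssAa=8 TtHhssaa=8 TthhSSAa=8 TthhSSaa=8 TthhSsAa=16 TthhSsaa=16 TthhssAa=8 Tthhssaa=8 ttHhSSAa=4 ttHhSSaa=4 ttHhSsAa=8 ttHhSsaa=8 ttHhssAa=4 ttHhssaa=4 tthhSSAa=4 tthhSSaa=4 tthhSsAa=8 tthhSsaa=8 tthhssAa=4 tthhssaa=4
TThhssAa hits 4/256; gcd=4; 4÷4/256÷4 = 1/64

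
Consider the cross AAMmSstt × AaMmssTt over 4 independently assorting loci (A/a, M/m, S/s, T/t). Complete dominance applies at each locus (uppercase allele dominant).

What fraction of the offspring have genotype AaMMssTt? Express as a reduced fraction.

AAMmSstt gametes: AMSt×4, AMst×4, AmSt×4, Amst×4
AaMmssTt gametes: AMsT×2, AMst×2, AmsT×2, Amst×2, aMsT×2, aMst×2, amsT×2, amst×2
AAMmSstt×AaMmssTt grid (16·16=256): AAMMSsTt=8 AAMMSstt=8 AAMMssTt=8 AAMMsstt=8 AAMmSsTt=16 AAMmSstt=16 AAMmssTt=16 AAMmsstt=16 AAmmSsTt=8 AAmmSstt=8 AAmmssTt=8 AAmmsstt=8 AaMMSsTt=8 AaMMSstt=8 AaMMssTt=8 AaMMsstt=8 AaMmSsTt=16 AaMmSstt=16 AaMmssTt=16 AaMmsstt=16 AammSsTt=8 AammSstt=8 AammssTt=8 Aammsstt=8
AaMMssTt hits 8/256; gcd=8; 8÷8/256÷8 = 1/32

P(AaMMssTt) = 1/32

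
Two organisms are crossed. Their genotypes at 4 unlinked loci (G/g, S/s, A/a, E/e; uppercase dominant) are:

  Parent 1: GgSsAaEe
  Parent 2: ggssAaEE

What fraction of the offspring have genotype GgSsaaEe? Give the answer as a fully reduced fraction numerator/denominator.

P(GgSsaaEe) = 1/32

GgSsAaEe gametes: GSAE×1, GSAe×1, GSaE×1, GSae×1, GsAE×1, GsAe×1, GsaE×1, Gsae×1, gSAE×1, gSAe×1, gSaE×1, gSae×1, gsAE×1, gsAe×1, gsaE×1, gsae×1
ggssAaEE gametes: gsAE×8, gsaE×8
GgSsAaEe×ggssAaEE grid (16·16=256): GgSsAAEE=8 GgSsAAEe=8 GgSsAaEE=16 GgSsAaEe=16 GgSsaaEE=8 GgSsaaEe=8 GgssAAEE=8 GgssAAEe=8 GgssAaEE=16 GgssAaEe=16 GgssaaEE=8 GgssaaEe=8 ggSsAAEE=8 ggSsAAEe=8 ggSsAaEE=16 ggSsAaEe=16 ggSsaaEE=8 ggSsaaEe=8 ggssAAEE=8 ggssAAEe=8 ggssAaEE=16 ggssAaEe=16 ggssaaEE=8 ggssaaEe=8
GgSsaaEe hits 8/256; gcd=8; 8÷8/256÷8 = 1/32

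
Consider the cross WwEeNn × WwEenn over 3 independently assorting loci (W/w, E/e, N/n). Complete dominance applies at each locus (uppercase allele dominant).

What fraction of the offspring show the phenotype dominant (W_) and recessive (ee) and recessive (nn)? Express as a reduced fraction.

P(W_ ee nn) = 3/32

WwEeNn gametes: WEN×1, WEn×1, WeN×1, Wen×1, wEN×1, wEn×1, weN×1, wen×1
WwEenn gametes: WEn×2, Wen×2, wEn×2, wen×2
WwEeNn×WwEenn grid (8·8=64): WWEENn=2 WWEEnn=2 WWEeNn=4 WWEenn=4 WWeeNn=2 WWeenn=2 WwEENn=4 WwEEnn=4 WwEeNn=8 WwEenn=8 WweeNn=4 Wweenn=4 wwEENn=2 wwEEnn=2 wwEeNn=4 wwEenn=4 wweeNn=2 wweenn=2
W_ ee nn hits 6/64; gcd=2; 6÷2/64÷2 = 3/32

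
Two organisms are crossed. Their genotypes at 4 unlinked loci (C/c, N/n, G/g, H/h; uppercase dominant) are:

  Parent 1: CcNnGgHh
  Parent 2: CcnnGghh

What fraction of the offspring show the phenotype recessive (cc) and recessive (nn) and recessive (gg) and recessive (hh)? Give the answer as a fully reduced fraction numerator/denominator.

CcNnGgHh gametes: CNGH×1, CNGh×1, CNgH×1, CNgh×1, CnGH×1, CnGh×1, CngH×1, Cngh×1, cNGH×1, cNGh×1, cNgH×1, cNgh×1, cnGH×1, cnGh×1, cngH×1, cngh×1
CcnnGghh gametes: CnGh×4, Cngh×4, cnGh×4, cngh×4
CcNnGgHh×CcnnGghh grid (16·16=256): CCNnGGHh=4 CCNnGGhh=4 CCNnGgHh=8 CCNnGghh=8 CCNnggHh=4 CCNngghh=4 CCnnGGHh=4 CCnnGGhh=4 CCnnGgHh=8 CCnnGghh=8 CCnnggHh=4 CCnngghh=4 CcNnGGHh=8 CcNnGGhh=8 CcNnGgHh=16 CcNnGghh=16 CcNnggHh=8 CcNngghh=8 CcnnGGHh=8 CcnnGGhh=8 CcnnGgHh=16 CcnnGghh=16 CcnnggHh=8 Ccnngghh=8 ccNnGGHh=4 ccNnGGhh=4 ccNnGgHh=8 ccNnGghh=8 ccNnggHh=4 ccNngghh=4 ccnnGGHh=4 ccnnGGhh=4 ccnnGgHh=8 ccnnGghh=8 ccnnggHh=4 ccnngghh=4
cc nn gg hh hits 4/256; gcd=4; 4÷4/256÷4 = 1/64

P(cc nn gg hh) = 1/64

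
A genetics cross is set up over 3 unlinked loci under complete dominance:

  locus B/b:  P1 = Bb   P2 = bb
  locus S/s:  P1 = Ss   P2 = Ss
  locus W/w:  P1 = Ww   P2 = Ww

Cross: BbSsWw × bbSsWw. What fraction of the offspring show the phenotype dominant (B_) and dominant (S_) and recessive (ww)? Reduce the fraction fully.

BbSsWw gametes: BSW×1, BSw×1, BsW×1, Bsw×1, bSW×1, bSw×1, bsW×1, bsw×1
bbSsWw gametes: bSW×2, bSw×2, bsW×2, bsw×2
BbSsWw×bbSsWw grid (8·8=64): BbSSWW=2 BbSSWw=4 BbSSww=2 BbSsWW=4 BbSsWw=8 BbSsww=4 BbssWW=2 BbssWw=4 Bbssww=2 bbSSWW=2 bbSSWw=4 bbSSww=2 bbSsWW=4 bbSsWw=8 bbSsww=4 bbssWW=2 bbssWw=4 bbssww=2
B_ S_ ww hits 6/64; gcd=2; 6÷2/64÷2 = 3/32

P(B_ S_ ww) = 3/32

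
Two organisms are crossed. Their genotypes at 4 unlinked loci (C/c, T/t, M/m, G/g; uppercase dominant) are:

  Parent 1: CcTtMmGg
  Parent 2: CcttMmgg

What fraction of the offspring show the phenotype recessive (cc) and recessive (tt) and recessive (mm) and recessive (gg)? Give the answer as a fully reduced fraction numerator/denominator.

P(cc tt mm gg) = 1/64

CcTtMmGg gametes: CTMG×1, CTMg×1, CTmG×1, CTmg×1, CtMG×1, CtMg×1, CtmG×1, Ctmg×1, cTMG×1, cTMg×1, cTmG×1, cTmg×1, ctMG×1, ctMg×1, ctmG×1, ctmg×1
CcttMmgg gametes: CtMg×4, Ctmg×4, ctMg×4, ctmg×4
CcTtMmGg×CcttMmgg grid (16·16=256): CCTtMMGg=4 CCTtMMgg=4 CCTtMmGg=8 CCTtMmgg=8 CCTtmmGg=4 CCTtmmgg=4 CCttMMGg=4 CCttMMgg=4 CCttMmGg=8 CCttMmgg=8 CCttmmGg=4 CCttmmgg=4 CcTtMMGg=8 CcTtMMgg=8 CcTtMmGg=16 CcTtMmgg=16 CcTtmmGg=8 CcTtmmgg=8 CcttMMGg=8 CcttMMgg=8 CcttMmGg=16 CcttMmgg=16 CcttmmGg=8 Ccttmmgg=8 ccTtMMGg=4 ccTtMMgg=4 ccTtMmGg=8 ccTtMmgg=8 ccTtmmGg=4 ccTtmmgg=4 ccttMMGg=4 ccttMMgg=4 ccttMmGg=8 ccttMmgg=8 ccttmmGg=4 ccttmmgg=4
cc tt mm gg hits 4/256; gcd=4; 4÷4/256÷4 = 1/64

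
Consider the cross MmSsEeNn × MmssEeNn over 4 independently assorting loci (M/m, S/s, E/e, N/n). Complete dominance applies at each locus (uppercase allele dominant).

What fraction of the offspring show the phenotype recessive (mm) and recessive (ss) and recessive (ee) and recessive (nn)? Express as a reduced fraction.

P(mm ss ee nn) = 1/128

MmSsEeNn gametes: MSEN×1, MSEn×1, MSeN×1, MSen×1, MsEN×1, MsEn×1, MseN×1, Msen×1, mSEN×1, mSEn×1, mSeN×1, mSen×1, msEN×1, msEn×1, mseN×1, msen×1
MmssEeNn gametes: MsEN×2, MsEn×2, MseN×2, Msen×2, msEN×2, msEn×2, mseN×2, msen×2
MmSsEeNn×MmssEeNn grid (16·16=256): MMSsEENN=2 MMSsEENn=4 MMSsEEnn=2 MMSsEeNN=4 MMSsEeNn=8 MMSsEenn=4 MMSseeNN=2 MMSseeNn=4 MMSseenn=2 MMssEENN=2 MMssEENn=4 MMssEEnn=2 MMssEeNN=4 MMssEeNn=8 MMssEenn=4 MMsseeNN=2 MMsseeNn=4 MMsseenn=2 MmSsEENN=4 MmSsEENn=8 MmSsEEnn=4 MmSsEeNN=8 MmSsEeNn=16 MmSsEenn=8 MmSseeNN=4 MmSseeNn=8 MmSseenn=4 MmssEENN=4 MmssEENn=8 MmssEEnn=4 MmssEeNN=8 MmssEeNn=16 MmssEenn=8 MmsseeNN=4 MmsseeNn=8 Mmsseenn=4 mmSsEENN=2 mmSsEENn=4 mmSsEEnn=2 mmSsEeNN=4 mmSsEeNn=8 mmSsEenn=4 mmSseeNN=2 mmSseeNn=4 mmSseenn=2 mmssEENN=2 mmssEENn=4 mmssEEnn=2 mmssEeNN=4 mmssEeNn=8 mmssEenn=4 mmsseeNN=2 mmsseeNn=4 mmsseenn=2
mm ss ee nn hits 2/256; gcd=2; 2÷2/256÷2 = 1/128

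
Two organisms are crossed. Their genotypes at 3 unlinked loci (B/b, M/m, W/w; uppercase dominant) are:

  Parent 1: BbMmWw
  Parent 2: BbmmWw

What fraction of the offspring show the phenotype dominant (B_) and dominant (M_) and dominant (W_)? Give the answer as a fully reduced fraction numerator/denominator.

BbMmWw gametes: BMW×1, BMw×1, BmW×1, Bmw×1, bMW×1, bMw×1, bmW×1, bmw×1
BbmmWw gametes: BmW×2, Bmw×2, bmW×2, bmw×2
BbMmWw×BbmmWw grid (8·8=64): BBMmWW=2 BBMmWw=4 BBMmww=2 BBmmWW=2 BBmmWw=4 BBmmww=2 BbMmWW=4 BbMmWw=8 BbMmww=4 BbmmWW=4 BbmmWw=8 Bbmmww=4 bbMmWW=2 bbMmWw=4 bbMmww=2 bbmmWW=2 bbmmWw=4 bbmmww=2
B_ M_ W_ hits 18/64; gcd=2; 18÷2/64÷2 = 9/32

P(B_ M_ W_) = 9/32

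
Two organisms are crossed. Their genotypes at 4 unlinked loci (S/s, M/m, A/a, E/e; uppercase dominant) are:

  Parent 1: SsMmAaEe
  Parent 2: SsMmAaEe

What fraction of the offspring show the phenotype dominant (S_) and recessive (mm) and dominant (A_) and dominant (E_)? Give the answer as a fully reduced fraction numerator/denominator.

P(S_ mm A_ E_) = 27/256

SsMmAaEe gametes: SMAE×1, SMAe×1, SMaE×1, SMae×1, SmAE×1, SmAe×1, SmaE×1, Smae×1, sMAE×1, sMAe×1, sMaE×1, sMae×1, smAE×1, smAe×1, smaE×1, smae×1
SsMmAaEe gametes: SMAE×1, SMAe×1, SMaE×1, SMae×1, SmAE×1, SmAe×1, SmaE×1, Smae×1, sMAE×1, sMAe×1, sMaE×1, sMae×1, smAE×1, smAe×1, smaE×1, smae×1
SsMmAaEe×SsMmAaEe grid (16·16=256): SSMMAAEE=1 SSMMAAEe=2 SSMMAAee=1 SSMMAaEE=2 SSMMAaEe=4 SSMMAaee=2 SSMMaaEE=1 SSMMaaEe=2 SSMMaaee=1 SSMmAAEE=2 SSMmAAEe=4 SSMmAAee=2 SSMmAaEE=4 SSMmAaEe=8 SSMmAaee=4 SSMmaaEE=2 SSMmaaEe=4 SSMmaaee=2 SSmmAAEE=1 SSmmAAEe=2 SSmmAAee=1 SSmmAaEE=2 SSmmAaEe=4 SSmmAaee=2 SSmmaaEE=1 SSmmaaEe=2 SSmmaaee=1 SsMMAAEE=2 SsMMAAEe=4 SsMMAAee=2 SsMMAaEE=4 SsMMAaEe=8 SsMMAaee=4 SsMMaaEE=2 SsMMaaEe=4 SsMMaaee=2 SsMmAAEE=4 SsMmAAEe=8 SsMmAAee=4 SsMmAaEE=8 SsMmAaEe=16 SsMmAaee=8 SsMmaaEE=4 SsMmaaEe=8 SsMmaaee=4 SsmmAAEE=2 SsmmAAEe=4 SsmmAAee=2 SsmmAaEE=4 SsmmAaEe=8 SsmmAaee=4 SsmmaaEE=2 SsmmaaEe=4 Ssmmaaee=2 ssMMAAEE=1 ssMMAAEe=2 ssMMAAee=1 ssMMAaEE=2 ssMMAaEe=4 ssMMAaee=2 ssMMaaEE=1 ssMMaaEe=2 ssMMaaee=1 ssMmAAEE=2 ssMmAAEe=4 ssMmAAee=2 ssMmAaEE=4 ssMmAaEe=8 ssMmAaee=4 ssMmaaEE=2 ssMmaaEe=4 ssMmaaee=2 ssmmAAEE=1 ssmmAAEe=2 ssmmAAee=1 ssmmAaEE=2 ssmmAaEe=4 ssmmAaee=2 ssmmaaEE=1 ssmmaaEe=2 ssmmaaee=1
S_ mm A_ E_ hits 27/256; gcd=1; 27÷1/256÷1 = 27/256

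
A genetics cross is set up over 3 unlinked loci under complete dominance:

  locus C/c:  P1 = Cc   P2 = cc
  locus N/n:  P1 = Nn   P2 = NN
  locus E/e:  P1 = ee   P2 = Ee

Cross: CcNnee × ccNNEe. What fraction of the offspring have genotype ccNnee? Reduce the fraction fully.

CcNnee gametes: CNe×2, Cne×2, cNe×2, cne×2
ccNNEe gametes: cNE×4, cNe×4
CcNnee×ccNNEe grid (8·8=64): CcNNEe=8 CcNNee=8 CcNnEe=8 CcNnee=8 ccNNEe=8 ccNNee=8 ccNnEe=8 ccNnee=8
ccNnee hits 8/64; gcd=8; 8÷8/64÷8 = 1/8

P(ccNnee) = 1/8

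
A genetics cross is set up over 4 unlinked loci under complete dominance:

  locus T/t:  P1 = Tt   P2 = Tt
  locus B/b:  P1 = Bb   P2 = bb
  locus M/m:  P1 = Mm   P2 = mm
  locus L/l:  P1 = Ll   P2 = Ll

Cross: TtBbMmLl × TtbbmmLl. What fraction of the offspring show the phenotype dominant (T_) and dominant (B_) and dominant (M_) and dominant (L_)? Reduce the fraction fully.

TtBbMmLl gametes: TBML×1, TBMl×1, TBmL×1, TBml×1, TbML×1, TbMl×1, TbmL×1, Tbml×1, tBML×1, tBMl×1, tBmL×1, tBml×1, tbML×1, tbMl×1, tbmL×1, tbml×1
TtbbmmLl gametes: TbmL×4, Tbml×4, tbmL×4, tbml×4
TtBbMmLl×TtbbmmLl grid (16·16=256): TTBbMmLL=4 TTBbMmLl=8 TTBbMmll=4 TTBbmmLL=4 TTBbmmLl=8 TTBbmmll=4 TTbbMmLL=4 TTbbMmLl=8 TTbbMmll=4 TTbbmmLL=4 TTbbmmLl=8 TTbbmmll=4 TtBbMmLL=8 TtBbMmLl=16 TtBbMmll=8 TtBbmmLL=8 TtBbmmLl=16 TtBbmmll=8 TtbbMmLL=8 TtbbMmLl=16 TtbbMmll=8 TtbbmmLL=8 TtbbmmLl=16 Ttbbmmll=8 ttBbMmLL=4 ttBbMmLl=8 ttBbMmll=4 ttBbmmLL=4 ttBbmmLl=8 ttBbmmll=4 ttbbMmLL=4 ttbbMmLl=8 ttbbMmll=4 ttbbmmLL=4 ttbbmmLl=8 ttbbmmll=4
T_ B_ M_ L_ hits 36/256; gcd=4; 36÷4/256÷4 = 9/64

P(T_ B_ M_ L_) = 9/64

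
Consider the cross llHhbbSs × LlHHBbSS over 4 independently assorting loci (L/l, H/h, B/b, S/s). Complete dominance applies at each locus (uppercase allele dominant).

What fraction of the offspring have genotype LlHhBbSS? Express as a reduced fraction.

P(LlHhBbSS) = 1/16

llHhbbSs gametes: lHbS×4, lHbs×4, lhbS×4, lhbs×4
LlHHBbSS gametes: LHBS×4, LHbS×4, lHBS×4, lHbS×4
llHhbbSs×LlHHBbSS grid (16·16=256): LlHHBbSS=16 LlHHBbSs=16 LlHHbbSS=16 LlHHbbSs=16 LlHhBbSS=16 LlHhBbSs=16 LlHhbbSS=16 LlHhbbSs=16 llHHBbSS=16 llHHBbSs=16 llHHbbSS=16 llHHbbSs=16 llHhBbSS=16 llHhBbSs=16 llHhbbSS=16 llHhbbSs=16
LlHhBbSS hits 16/256; gcd=16; 16÷16/256÷16 = 1/16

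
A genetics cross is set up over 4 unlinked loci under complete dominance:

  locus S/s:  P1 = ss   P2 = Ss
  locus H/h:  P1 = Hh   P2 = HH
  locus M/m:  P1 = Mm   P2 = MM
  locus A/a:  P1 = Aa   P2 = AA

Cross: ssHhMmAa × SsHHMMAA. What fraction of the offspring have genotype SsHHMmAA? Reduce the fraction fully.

ssHhMmAa gametes: sHMA×2, sHMa×2, sHmA×2, sHma×2, shMA×2, shMa×2, shmA×2, shma×2
SsHHMMAA gametes: SHMA×8, sHMA×8
ssHhMmAa×SsHHMMAA grid (16·16=256): SsHHMMAA=16 SsHHMMAa=16 SsHHMmAA=16 SsHHMmAa=16 SsHhMMAA=16 SsHhMMAa=16 SsHhMmAA=16 SsHhMmAa=16 ssHHMMAA=16 ssHHMMAa=16 ssHHMmAA=16 ssHHMmAa=16 ssHhMMAA=16 ssHhMMAa=16 ssHhMmAA=16 ssHhMmAa=16
SsHHMmAA hits 16/256; gcd=16; 16÷16/256÷16 = 1/16

P(SsHHMmAA) = 1/16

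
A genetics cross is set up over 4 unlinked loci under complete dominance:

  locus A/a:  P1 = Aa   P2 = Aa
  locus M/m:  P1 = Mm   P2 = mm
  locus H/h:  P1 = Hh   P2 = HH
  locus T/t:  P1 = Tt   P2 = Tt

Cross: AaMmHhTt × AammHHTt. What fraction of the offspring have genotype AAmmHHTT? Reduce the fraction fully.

AaMmHhTt gametes: AMHT×1, AMHt×1, AMhT×1, AMht×1, AmHT×1, AmHt×1, AmhT×1, Amht×1, aMHT×1, aMHt×1, aMhT×1, aMht×1, amHT×1, amHt×1, amhT×1, amht×1
AammHHTt gametes: AmHT×4, AmHt×4, amHT×4, amHt×4
AaMmHhTt×AammHHTt grid (16·16=256): AAMmHHTT=4 AAMmHHTt=8 AAMmHHtt=4 AAMmHhTT=4 AAMmHhTt=8 AAMmHhtt=4 AAmmHHTT=4 AAmmHHTt=8 AAmmHHtt=4 AAmmHhTT=4 AAmmHhTt=8 AAmmHhtt=4 AaMmHHTT=8 AaMmHHTt=16 AaMmHHtt=8 AaMmHhTT=8 AaMmHhTt=16 AaMmHhtt=8 AammHHTT=8 AammHHTt=16 AammHHtt=8 AammHhTT=8 AammHhTt=16 AammHhtt=8 aaMmHHTT=4 aaMmHHTt=8 aaMmHHtt=4 aaMmHhTT=4 aaMmHhTt=8 aaMmHhtt=4 aammHHTT=4 aammHHTt=8 aammHHtt=4 aammHhTT=4 aammHhTt=8 aammHhtt=4
AAmmHHTT hits 4/256; gcd=4; 4÷4/256÷4 = 1/64

P(AAmmHHTT) = 1/64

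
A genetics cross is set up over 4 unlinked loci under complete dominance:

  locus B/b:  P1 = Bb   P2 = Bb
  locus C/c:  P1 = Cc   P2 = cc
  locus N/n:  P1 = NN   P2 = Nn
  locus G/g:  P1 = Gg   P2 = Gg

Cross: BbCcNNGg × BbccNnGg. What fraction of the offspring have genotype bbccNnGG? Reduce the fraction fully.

P(bbccNnGG) = 1/64

BbCcNNGg gametes: BCNG×2, BCNg×2, BcNG×2, BcNg×2, bCNG×2, bCNg×2, bcNG×2, bcNg×2
BbccNnGg gametes: BcNG×2, BcNg×2, BcnG×2, Bcng×2, bcNG×2, bcNg×2, bcnG×2, bcng×2
BbCcNNGg×BbccNnGg grid (16·16=256): BBCcNNGG=4 BBCcNNGg=8 BBCcNNgg=4 BBCcNnGG=4 BBCcNnGg=8 BBCcNngg=4 BBccNNGG=4 BBccNNGg=8 BBccNNgg=4 BBccNnGG=4 BBccNnGg=8 BBccNngg=4 BbCcNNGG=8 BbCcNNGg=16 BbCcNNgg=8 BbCcNnGG=8 BbCcNnGg=16 BbCcNngg=8 BbccNNGG=8 BbccNNGg=16 BbccNNgg=8 BbccNnGG=8 BbccNnGg=16 BbccNngg=8 bbCcNNGG=4 bbCcNNGg=8 bbCcNNgg=4 bbCcNnGG=4 bbCcNnGg=8 bbCcNngg=4 bbccNNGG=4 bbccNNGg=8 bbccNNgg=4 bbccNnGG=4 bbccNnGg=8 bbccNngg=4
bbccNnGG hits 4/256; gcd=4; 4÷4/256÷4 = 1/64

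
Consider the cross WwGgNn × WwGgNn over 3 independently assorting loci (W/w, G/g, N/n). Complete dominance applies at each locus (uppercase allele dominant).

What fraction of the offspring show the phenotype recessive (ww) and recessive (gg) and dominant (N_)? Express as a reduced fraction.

P(ww gg N_) = 3/64

WwGgNn gametes: WGN×1, WGn×1, WgN×1, Wgn×1, wGN×1, wGn×1, wgN×1, wgn×1
WwGgNn gametes: WGN×1, WGn×1, WgN×1, Wgn×1, wGN×1, wGn×1, wgN×1, wgn×1
WwGgNn×WwGgNn grid (8·8=64): WWGGNN=1 WWGGNn=2 WWGGnn=1 WWGgNN=2 WWGgNn=4 WWGgnn=2 WWggNN=1 WWggNn=2 WWggnn=1 WwGGNN=2 WwGGNn=4 WwGGnn=2 WwGgNN=4 WwGgNn=8 WwGgnn=4 WwggNN=2 WwggNn=4 Wwggnn=2 wwGGNN=1 wwGGNn=2 wwGGnn=1 wwGgNN=2 wwGgNn=4 wwGgnn=2 wwggNN=1 wwggNn=2 wwggnn=1
ww gg N_ hits 3/64; gcd=1; 3÷1/64÷1 = 3/64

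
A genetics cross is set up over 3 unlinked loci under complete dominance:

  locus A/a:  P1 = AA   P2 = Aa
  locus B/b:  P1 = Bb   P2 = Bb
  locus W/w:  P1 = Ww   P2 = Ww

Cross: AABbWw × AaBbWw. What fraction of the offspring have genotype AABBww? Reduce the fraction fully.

AABbWw gametes: ABW×2, ABw×2, AbW×2, Abw×2
AaBbWw gametes: ABW×1, ABw×1, AbW×1, Abw×1, aBW×1, aBw×1, abW×1, abw×1
AABbWw×AaBbWw grid (8·8=64): AABBWW=2 AABBWw=4 AABBww=2 AABbWW=4 AABbWw=8 AABbww=4 AAbbWW=2 AAbbWw=4 AAbbww=2 AaBBWW=2 AaBBWw=4 AaBBww=2 AaBbWW=4 AaBbWw=8 AaBbww=4 AabbWW=2 AabbWw=4 Aabbww=2
AABBww hits 2/64; gcd=2; 2÷2/64÷2 = 1/32

P(AABBww) = 1/32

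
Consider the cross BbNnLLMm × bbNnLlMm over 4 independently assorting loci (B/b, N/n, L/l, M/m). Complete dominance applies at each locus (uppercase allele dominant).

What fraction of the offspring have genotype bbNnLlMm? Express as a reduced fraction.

BbNnLLMm gametes: BNLM×2, BNLm×2, BnLM×2, BnLm×2, bNLM×2, bNLm×2, bnLM×2, bnLm×2
bbNnLlMm gametes: bNLM×2, bNLm×2, bNlM×2, bNlm×2, bnLM×2, bnLm×2, bnlM×2, bnlm×2
BbNnLLMm×bbNnLlMm grid (16·16=256): BbNNLLMM=4 BbNNLLMm=8 BbNNLLmm=4 BbNNLlMM=4 BbNNLlMm=8 BbNNLlmm=4 BbNnLLMM=8 BbNnLLMm=16 BbNnLLmm=8 BbNnLlMM=8 BbNnLlMm=16 BbNnLlmm=8 BbnnLLMM=4 BbnnLLMm=8 BbnnLLmm=4 BbnnLlMM=4 BbnnLlMm=8 BbnnLlmm=4 bbNNLLMM=4 bbNNLLMm=8 bbNNLLmm=4 bbNNLlMM=4 bbNNLlMm=8 bbNNLlmm=4 bbNnLLMM=8 bbNnLLMm=16 bbNnLLmm=8 bbNnLlMM=8 bbNnLlMm=16 bbNnLlmm=8 bbnnLLMM=4 bbnnLLMm=8 bbnnLLmm=4 bbnnLlMM=4 bbnnLlMm=8 bbnnLlmm=4
bbNnLlMm hits 16/256; gcd=16; 16÷16/256÷16 = 1/16

P(bbNnLlMm) = 1/16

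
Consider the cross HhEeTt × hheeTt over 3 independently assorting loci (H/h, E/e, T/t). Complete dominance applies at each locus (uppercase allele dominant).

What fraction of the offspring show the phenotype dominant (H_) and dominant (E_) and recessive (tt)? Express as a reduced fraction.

P(H_ E_ tt) = 1/16

HhEeTt gametes: HET×1, HEt×1, HeT×1, Het×1, hET×1, hEt×1, heT×1, het×1
hheeTt gametes: heT×4, het×4
HhEeTt×hheeTt grid (8·8=64): HhEeTT=4 HhEeTt=8 HhEett=4 HheeTT=4 HheeTt=8 Hheett=4 hhEeTT=4 hhEeTt=8 hhEett=4 hheeTT=4 hheeTt=8 hheett=4
H_ E_ tt hits 4/64; gcd=4; 4÷4/64÷4 = 1/16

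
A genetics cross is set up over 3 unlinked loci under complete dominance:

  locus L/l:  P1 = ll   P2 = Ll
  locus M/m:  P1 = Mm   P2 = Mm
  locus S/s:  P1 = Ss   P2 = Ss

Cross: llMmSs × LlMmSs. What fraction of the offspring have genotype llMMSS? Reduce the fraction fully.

P(llMMSS) = 1/32

llMmSs gametes: lMS×2, lMs×2, lmS×2, lms×2
LlMmSs gametes: LMS×1, LMs×1, LmS×1, Lms×1, lMS×1, lMs×1, lmS×1, lms×1
llMmSs×LlMmSs grid (8·8=64): LlMMSS=2 LlMMSs=4 LlMMss=2 LlMmSS=4 LlMmSs=8 LlMmss=4 LlmmSS=2 LlmmSs=4 Llmmss=2 llMMSS=2 llMMSs=4 llMMss=2 llMmSS=4 llMmSs=8 llMmss=4 llmmSS=2 llmmSs=4 llmmss=2
llMMSS hits 2/64; gcd=2; 2÷2/64÷2 = 1/32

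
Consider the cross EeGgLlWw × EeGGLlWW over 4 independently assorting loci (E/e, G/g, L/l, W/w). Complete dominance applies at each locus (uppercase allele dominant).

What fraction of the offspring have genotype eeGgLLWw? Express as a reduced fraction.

EeGgLlWw gametes: EGLW×1, EGLw×1, EGlW×1, EGlw×1, EgLW×1, EgLw×1, EglW×1, Eglw×1, eGLW×1, eGLw×1, eGlW×1, eGlw×1, egLW×1, egLw×1, eglW×1, eglw×1
EeGGLlWW gametes: EGLW×4, EGlW×4, eGLW×4, eGlW×4
EeGgLlWw×EeGGLlWW grid (16·16=256): EEGGLLWW=4 EEGGLLWw=4 EEGGLlWW=8 EEGGLlWw=8 EEGGllWW=4 EEGGllWw=4 EEGgLLWW=4 EEGgLLWw=4 EEGgLlWW=8 EEGgLlWw=8 EEGgllWW=4 EEGgllWw=4 EeGGLLWW=8 EeGGLLWw=8 EeGGLlWW=16 EeGGLlWw=16 EeGGllWW=8 EeGGllWw=8 EeGgLLWW=8 EeGgLLWw=8 EeGgLlWW=16 EeGgLlWw=16 EeGgllWW=8 EeGgllWw=8 eeGGLLWW=4 eeGGLLWw=4 eeGGLlWW=8 eeGGLlWw=8 eeGGllWW=4 eeGGllWw=4 eeGgLLWW=4 eeGgLLWw=4 eeGgLlWW=8 eeGgLlWw=8 eeGgllWW=4 eeGgllWw=4
eeGgLLWw hits 4/256; gcd=4; 4÷4/256÷4 = 1/64

P(eeGgLLWw) = 1/64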